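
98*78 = 7644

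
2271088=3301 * 688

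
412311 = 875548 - 463237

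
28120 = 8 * 3515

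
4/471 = 4/471 = 0.01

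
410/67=6+8/67=6.12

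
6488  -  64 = 6424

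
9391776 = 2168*4332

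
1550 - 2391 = - 841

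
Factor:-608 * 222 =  - 134976 = - 2^6* 3^1*19^1*37^1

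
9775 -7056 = 2719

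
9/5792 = 9/5792 =0.00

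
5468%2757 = 2711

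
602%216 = 170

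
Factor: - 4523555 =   -  5^1*223^1 * 4057^1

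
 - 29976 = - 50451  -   - 20475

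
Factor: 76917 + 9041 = 2^1*42979^1 = 85958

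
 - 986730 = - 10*98673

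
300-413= - 113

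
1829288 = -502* ( - 3644 )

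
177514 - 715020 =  - 537506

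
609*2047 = 1246623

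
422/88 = 4 + 35/44 = 4.80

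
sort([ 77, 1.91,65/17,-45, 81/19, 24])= [-45,1.91,  65/17, 81/19, 24,77 ]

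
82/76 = 41/38 = 1.08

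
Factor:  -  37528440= -2^3*3^1*5^1*312737^1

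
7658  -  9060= -1402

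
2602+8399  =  11001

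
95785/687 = 139 +292/687 = 139.43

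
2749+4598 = 7347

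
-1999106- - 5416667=3417561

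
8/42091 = 8/42091 = 0.00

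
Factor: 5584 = 2^4*349^1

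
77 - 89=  - 12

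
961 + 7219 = 8180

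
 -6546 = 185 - 6731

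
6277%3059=159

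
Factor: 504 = 2^3*3^2*7^1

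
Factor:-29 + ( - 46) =- 75 = - 3^1 * 5^2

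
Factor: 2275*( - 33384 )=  - 2^3*3^1*5^2  *  7^1*13^2*107^1= - 75948600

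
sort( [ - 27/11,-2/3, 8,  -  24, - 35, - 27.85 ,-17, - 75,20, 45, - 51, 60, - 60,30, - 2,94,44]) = [ - 75, - 60 , - 51, - 35, - 27.85, - 24, - 17,  -  27/11, - 2, - 2/3, 8, 20, 30,44, 45,60, 94]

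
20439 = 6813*3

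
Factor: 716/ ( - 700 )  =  -5^ ( -2) * 7^(-1 )*179^1 = -179/175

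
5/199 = 5/199 =0.03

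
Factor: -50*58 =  - 2^2*5^2*29^1=- 2900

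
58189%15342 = 12163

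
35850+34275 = 70125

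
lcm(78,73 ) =5694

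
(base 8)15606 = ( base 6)52342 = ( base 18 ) 13d8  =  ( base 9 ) 10588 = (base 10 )7046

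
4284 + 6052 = 10336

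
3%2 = 1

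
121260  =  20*6063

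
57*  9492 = 541044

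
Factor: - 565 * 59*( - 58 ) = 1933430  =  2^1*5^1 *29^1*59^1*113^1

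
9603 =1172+8431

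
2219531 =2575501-355970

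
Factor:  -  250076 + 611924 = 361848 = 2^3 * 3^1*15077^1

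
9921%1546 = 645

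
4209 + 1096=5305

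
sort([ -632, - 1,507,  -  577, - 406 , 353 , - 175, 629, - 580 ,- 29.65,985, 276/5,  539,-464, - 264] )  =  [ - 632, - 580, - 577, - 464, - 406, - 264 , - 175, - 29.65, - 1,276/5,353, 507, 539, 629, 985]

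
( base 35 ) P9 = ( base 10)884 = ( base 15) 3DE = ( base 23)1FA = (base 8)1564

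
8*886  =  7088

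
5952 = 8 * 744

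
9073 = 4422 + 4651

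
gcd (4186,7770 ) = 14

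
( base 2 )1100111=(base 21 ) 4J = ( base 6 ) 251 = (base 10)103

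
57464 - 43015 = 14449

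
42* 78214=3284988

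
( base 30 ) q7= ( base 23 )1b5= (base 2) 1100010011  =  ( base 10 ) 787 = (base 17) 2c5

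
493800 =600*823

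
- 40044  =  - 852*47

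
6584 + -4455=2129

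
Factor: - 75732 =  - 2^2*3^1*6311^1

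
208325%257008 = 208325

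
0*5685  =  0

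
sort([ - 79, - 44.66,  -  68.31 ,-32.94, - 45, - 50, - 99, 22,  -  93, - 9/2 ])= [ - 99, - 93, - 79,- 68.31, - 50, -45, - 44.66, - 32.94, - 9/2,22 ] 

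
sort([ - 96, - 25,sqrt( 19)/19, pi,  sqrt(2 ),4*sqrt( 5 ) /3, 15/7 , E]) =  [ -96, - 25, sqrt( 19 )/19,sqrt(2),  15/7, E,4 *sqrt( 5)/3,pi ] 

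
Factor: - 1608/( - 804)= 2^1 = 2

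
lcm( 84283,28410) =2528490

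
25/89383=25/89383 = 0.00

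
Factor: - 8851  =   - 53^1* 167^1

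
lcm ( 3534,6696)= 127224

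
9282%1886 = 1738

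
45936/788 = 11484/197 = 58.29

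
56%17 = 5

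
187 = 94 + 93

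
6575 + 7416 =13991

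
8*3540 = 28320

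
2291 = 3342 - 1051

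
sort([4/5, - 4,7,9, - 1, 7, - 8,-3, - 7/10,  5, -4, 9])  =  [ -8 ,  -  4, - 4 ,  -  3,-1 , - 7/10,4/5,5,7,7,9,9] 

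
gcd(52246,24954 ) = 2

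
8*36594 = 292752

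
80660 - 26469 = 54191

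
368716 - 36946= 331770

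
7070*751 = 5309570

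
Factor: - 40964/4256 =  - 77/8 = - 2^( - 3 )*7^1*11^1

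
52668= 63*836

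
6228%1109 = 683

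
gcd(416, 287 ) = 1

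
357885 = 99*3615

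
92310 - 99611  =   - 7301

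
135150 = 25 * 5406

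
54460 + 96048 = 150508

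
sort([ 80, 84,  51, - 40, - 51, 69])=[ - 51, - 40, 51, 69, 80, 84]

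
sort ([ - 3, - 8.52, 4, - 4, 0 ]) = [  -  8.52, - 4, - 3,0, 4] 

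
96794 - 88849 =7945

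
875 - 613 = 262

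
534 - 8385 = -7851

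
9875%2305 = 655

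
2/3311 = 2/3311 = 0.00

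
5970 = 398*15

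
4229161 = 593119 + 3636042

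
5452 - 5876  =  -424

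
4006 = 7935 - 3929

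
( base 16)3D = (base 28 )25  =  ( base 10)61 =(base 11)56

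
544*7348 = 3997312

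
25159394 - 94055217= -68895823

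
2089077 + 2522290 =4611367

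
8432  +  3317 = 11749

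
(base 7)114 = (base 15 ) 40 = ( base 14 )44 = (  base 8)74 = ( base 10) 60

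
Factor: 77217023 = 13^1*89^1*66739^1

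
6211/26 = 238 + 23/26 = 238.88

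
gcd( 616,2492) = 28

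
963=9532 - 8569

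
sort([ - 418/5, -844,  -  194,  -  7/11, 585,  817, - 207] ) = [-844, - 207, - 194,-418/5, - 7/11,585, 817]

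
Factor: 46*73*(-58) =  - 194764= -2^2 * 23^1*29^1*73^1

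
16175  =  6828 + 9347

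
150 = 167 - 17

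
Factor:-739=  - 739^1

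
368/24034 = 184/12017 = 0.02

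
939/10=939/10= 93.90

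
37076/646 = 18538/323 = 57.39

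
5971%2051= 1869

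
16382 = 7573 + 8809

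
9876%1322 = 622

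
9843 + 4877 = 14720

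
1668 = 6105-4437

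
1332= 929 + 403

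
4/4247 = 4/4247 = 0.00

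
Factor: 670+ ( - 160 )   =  510= 2^1*3^1*5^1*17^1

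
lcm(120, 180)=360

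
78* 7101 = 553878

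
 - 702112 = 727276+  - 1429388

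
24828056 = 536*46321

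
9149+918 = 10067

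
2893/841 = 2893/841 = 3.44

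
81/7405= 81/7405=0.01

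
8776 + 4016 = 12792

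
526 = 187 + 339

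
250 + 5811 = 6061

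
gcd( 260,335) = 5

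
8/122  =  4/61=0.07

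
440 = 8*55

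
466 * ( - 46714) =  - 21768724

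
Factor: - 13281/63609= - 7^(-1 )*13^(  -  1)*19^1  =  -19/91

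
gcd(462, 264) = 66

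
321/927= 107/309 = 0.35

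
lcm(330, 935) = 5610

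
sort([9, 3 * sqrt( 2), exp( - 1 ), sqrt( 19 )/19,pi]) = [sqrt( 19)/19,exp( - 1 ),pi, 3*sqrt(2),  9]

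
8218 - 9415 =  -1197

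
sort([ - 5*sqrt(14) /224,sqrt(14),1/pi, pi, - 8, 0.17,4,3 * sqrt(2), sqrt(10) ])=[ - 8, - 5*sqrt(14 ) /224,0.17,1/pi,pi, sqrt(10),  sqrt( 14 ) , 4, 3*sqrt( 2 ) ] 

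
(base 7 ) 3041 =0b10000100010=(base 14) 558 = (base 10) 1058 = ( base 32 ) 112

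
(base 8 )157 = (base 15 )76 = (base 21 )56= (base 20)5b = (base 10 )111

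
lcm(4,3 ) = 12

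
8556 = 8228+328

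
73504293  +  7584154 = 81088447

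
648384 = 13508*48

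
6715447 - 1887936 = 4827511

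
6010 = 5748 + 262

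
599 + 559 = 1158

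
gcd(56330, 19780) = 430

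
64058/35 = 1830 + 8/35= 1830.23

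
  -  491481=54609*( -9 )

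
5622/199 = 28 + 50/199 = 28.25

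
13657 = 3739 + 9918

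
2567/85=30 + 1/5=30.20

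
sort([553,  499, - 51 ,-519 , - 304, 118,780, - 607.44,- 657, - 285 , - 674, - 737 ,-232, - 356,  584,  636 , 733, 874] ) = [-737,-674 ,-657,-607.44, - 519,  -  356,  -  304 , - 285, - 232,-51, 118,499,  553, 584 , 636, 733,780,874] 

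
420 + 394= 814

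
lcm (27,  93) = 837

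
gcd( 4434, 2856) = 6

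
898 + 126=1024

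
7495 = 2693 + 4802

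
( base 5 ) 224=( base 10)64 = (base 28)28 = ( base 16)40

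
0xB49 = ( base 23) 5ae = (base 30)369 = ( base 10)2889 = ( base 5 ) 43024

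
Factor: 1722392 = 2^3*7^1*30757^1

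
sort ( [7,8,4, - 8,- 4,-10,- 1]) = [ - 10,  -  8, - 4, - 1,4,7,8] 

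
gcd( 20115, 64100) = 5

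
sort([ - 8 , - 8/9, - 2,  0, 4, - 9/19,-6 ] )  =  [-8, - 6, - 2, - 8/9, - 9/19, 0,4]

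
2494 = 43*58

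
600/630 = 20/21 = 0.95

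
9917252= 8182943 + 1734309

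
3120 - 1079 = 2041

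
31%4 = 3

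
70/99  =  70/99= 0.71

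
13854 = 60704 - 46850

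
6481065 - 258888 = 6222177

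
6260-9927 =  - 3667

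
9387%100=87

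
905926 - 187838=718088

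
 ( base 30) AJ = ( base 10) 319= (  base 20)FJ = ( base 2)100111111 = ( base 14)18B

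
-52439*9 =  - 471951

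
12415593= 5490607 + 6924986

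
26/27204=13/13602 = 0.00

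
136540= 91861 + 44679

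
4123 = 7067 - 2944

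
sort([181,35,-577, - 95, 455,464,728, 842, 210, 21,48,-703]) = [  -  703, - 577, - 95,  21,35, 48 , 181, 210, 455,464,728, 842]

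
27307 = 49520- 22213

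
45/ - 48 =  - 15/16 = - 0.94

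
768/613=768/613 = 1.25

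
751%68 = 3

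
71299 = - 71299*( - 1 )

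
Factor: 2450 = 2^1*5^2*7^2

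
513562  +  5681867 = 6195429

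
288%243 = 45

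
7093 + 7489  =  14582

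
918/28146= 153/4691 = 0.03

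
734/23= 734/23 = 31.91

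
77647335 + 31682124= 109329459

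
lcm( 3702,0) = 0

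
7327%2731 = 1865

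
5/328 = 5/328  =  0.02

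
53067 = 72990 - 19923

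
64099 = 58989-  -  5110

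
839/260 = 3 + 59/260= 3.23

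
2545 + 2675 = 5220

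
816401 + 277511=1093912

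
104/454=52/227=0.23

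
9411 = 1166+8245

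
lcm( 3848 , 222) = 11544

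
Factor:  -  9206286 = -2^1 * 3^1*71^1*21611^1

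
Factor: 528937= 101^1*5237^1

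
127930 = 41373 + 86557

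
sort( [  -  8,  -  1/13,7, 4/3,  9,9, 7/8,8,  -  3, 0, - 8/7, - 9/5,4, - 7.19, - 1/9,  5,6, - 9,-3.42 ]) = [  -  9, - 8, - 7.19,-3.42, - 3, - 9/5, - 8/7, - 1/9, - 1/13, 0,7/8,4/3, 4,5,6,7, 8,9,9]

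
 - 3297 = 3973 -7270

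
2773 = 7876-5103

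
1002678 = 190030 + 812648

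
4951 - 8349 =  - 3398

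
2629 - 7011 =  - 4382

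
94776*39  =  3696264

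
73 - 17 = 56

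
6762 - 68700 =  - 61938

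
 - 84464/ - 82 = 1030  +  2/41= 1030.05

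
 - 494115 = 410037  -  904152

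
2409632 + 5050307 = 7459939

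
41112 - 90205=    - 49093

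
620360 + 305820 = 926180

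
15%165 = 15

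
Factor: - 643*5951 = - 3826493 = - 11^1* 541^1*643^1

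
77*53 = 4081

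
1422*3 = 4266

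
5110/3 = 5110/3  =  1703.33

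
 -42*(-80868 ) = 3396456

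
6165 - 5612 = 553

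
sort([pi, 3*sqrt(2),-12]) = [- 12,pi , 3*sqrt (2 )] 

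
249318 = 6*41553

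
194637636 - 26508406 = 168129230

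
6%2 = 0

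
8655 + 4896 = 13551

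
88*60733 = 5344504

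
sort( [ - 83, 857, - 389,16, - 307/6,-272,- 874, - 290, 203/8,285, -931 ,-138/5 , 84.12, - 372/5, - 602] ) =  [ - 931, - 874, - 602,-389,-290, - 272, - 83, - 372/5, - 307/6, - 138/5 , 16,  203/8, 84.12,285, 857] 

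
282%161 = 121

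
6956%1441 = 1192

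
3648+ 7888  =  11536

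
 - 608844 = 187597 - 796441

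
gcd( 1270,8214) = 2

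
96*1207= 115872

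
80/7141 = 80/7141 = 0.01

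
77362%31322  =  14718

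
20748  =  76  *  273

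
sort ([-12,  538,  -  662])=[- 662,  -  12, 538 ]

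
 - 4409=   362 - 4771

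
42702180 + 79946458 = 122648638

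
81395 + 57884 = 139279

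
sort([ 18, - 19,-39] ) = [  -  39, - 19 , 18 ]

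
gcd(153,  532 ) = 1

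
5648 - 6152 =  - 504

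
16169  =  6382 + 9787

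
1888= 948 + 940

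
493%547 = 493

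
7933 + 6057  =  13990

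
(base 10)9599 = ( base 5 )301344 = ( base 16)257f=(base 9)14145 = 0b10010101111111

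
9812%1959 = 17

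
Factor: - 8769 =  - 3^1 * 37^1 *79^1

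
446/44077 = 446/44077 = 0.01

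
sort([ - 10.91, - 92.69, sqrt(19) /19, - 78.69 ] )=[ - 92.69, - 78.69 , -10.91,sqrt(19 )/19 ] 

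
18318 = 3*6106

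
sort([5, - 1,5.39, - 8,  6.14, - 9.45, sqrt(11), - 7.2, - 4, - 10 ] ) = [ -10, - 9.45, - 8, - 7.2, - 4,  -  1, sqrt(11), 5, 5.39, 6.14 ]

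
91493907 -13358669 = 78135238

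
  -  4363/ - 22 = 198+7/22  =  198.32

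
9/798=3/266  =  0.01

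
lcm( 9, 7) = 63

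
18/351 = 2/39 = 0.05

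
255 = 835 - 580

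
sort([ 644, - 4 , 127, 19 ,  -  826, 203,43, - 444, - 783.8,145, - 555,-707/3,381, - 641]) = [ - 826,- 783.8, - 641,  -  555, - 444, - 707/3, - 4,19,43, 127, 145, 203,381, 644]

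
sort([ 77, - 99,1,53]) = [ - 99 , 1,53 , 77]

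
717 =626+91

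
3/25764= 1/8588 = 0.00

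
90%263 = 90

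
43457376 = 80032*543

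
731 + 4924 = 5655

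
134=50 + 84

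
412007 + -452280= -40273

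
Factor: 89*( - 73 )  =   - 6497= -73^1*  89^1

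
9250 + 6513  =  15763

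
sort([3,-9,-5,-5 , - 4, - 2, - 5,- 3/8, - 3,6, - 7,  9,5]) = [ - 9, - 7 ,-5 , - 5, - 5,-4 ,-3,- 2,  -  3/8 , 3,5,  6,9] 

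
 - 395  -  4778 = - 5173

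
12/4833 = 4/1611= 0.00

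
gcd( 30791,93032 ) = 1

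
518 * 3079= 1594922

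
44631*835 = 37266885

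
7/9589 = 7/9589 = 0.00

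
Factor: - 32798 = - 2^1 * 23^2*31^1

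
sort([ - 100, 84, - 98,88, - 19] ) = [ - 100, - 98, - 19,84, 88]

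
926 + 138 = 1064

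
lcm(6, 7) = 42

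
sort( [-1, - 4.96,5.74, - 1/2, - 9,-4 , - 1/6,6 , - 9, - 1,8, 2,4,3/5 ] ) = [ - 9,-9 , - 4.96, - 4,  -  1, -1, - 1/2,  -  1/6,3/5 , 2,4, 5.74, 6, 8]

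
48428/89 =544 + 12/89 = 544.13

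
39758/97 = 409 + 85/97= 409.88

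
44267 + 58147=102414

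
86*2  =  172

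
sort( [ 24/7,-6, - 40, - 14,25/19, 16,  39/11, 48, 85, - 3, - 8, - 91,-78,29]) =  [ - 91, - 78, - 40, - 14,-8, - 6,  -  3,25/19 , 24/7,39/11 , 16,29 , 48, 85 ] 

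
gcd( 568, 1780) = 4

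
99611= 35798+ 63813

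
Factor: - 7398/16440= - 2^( - 2 )*3^2*5^( - 1 ) = - 9/20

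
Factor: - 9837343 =  -  9837343^1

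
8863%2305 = 1948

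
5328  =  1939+3389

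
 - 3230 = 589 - 3819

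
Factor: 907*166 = 2^1*83^1*907^1 = 150562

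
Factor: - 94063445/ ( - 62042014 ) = 2^ ( - 1)*5^1 * 7^1*23^1*116849^1*31021007^ ( - 1 ) 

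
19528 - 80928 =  - 61400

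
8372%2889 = 2594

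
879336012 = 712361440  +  166974572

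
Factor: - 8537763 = -3^1*13^1*179^1*1223^1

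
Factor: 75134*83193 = 2^1*3^1*11^1 *2521^1*37567^1=6250622862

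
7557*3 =22671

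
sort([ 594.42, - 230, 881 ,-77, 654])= [ - 230,-77, 594.42, 654  ,  881]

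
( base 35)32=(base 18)5H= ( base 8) 153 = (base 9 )128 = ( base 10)107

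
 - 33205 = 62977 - 96182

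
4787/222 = 21 + 125/222 = 21.56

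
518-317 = 201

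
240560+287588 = 528148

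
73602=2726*27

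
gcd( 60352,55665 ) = 1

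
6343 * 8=50744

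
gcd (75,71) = 1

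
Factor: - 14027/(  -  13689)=83/81 = 3^(-4)*83^1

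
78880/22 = 3585 + 5/11 = 3585.45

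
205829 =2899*71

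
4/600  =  1/150 = 0.01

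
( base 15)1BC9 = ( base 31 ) 68P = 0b1011110010111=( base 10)6039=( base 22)cab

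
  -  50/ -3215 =10/643 = 0.02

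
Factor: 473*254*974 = 2^2*11^1*  43^1*127^1*487^1 = 117018308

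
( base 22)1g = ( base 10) 38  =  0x26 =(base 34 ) 14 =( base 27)1B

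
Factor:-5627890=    - 2^1 * 5^1*562789^1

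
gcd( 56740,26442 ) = 2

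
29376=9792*3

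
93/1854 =31/618= 0.05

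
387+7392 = 7779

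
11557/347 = 33+ 106/347 = 33.31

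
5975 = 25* 239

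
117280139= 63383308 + 53896831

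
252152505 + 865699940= 1117852445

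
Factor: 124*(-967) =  - 119908 = - 2^2*31^1*967^1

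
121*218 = 26378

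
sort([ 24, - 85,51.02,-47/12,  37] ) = [ - 85, - 47/12, 24,37,51.02 ] 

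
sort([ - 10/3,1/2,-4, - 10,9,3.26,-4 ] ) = [-10, - 4, - 4, - 10/3,1/2,3.26,9] 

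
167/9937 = 167/9937 = 0.02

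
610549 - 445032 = 165517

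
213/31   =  213/31 =6.87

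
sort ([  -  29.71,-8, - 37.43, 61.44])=[ - 37.43,  -  29.71, -8, 61.44 ]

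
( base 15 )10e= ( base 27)8n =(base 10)239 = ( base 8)357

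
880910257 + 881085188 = 1761995445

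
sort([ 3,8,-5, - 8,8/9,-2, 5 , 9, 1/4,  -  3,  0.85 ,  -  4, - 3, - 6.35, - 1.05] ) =[ - 8, - 6.35, - 5,-4, - 3, - 3, - 2,-1.05, 1/4,  0.85, 8/9,3,5, 8, 9] 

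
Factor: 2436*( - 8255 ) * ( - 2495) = 50172404100 = 2^2 * 3^1*5^2*7^1 * 13^1 * 29^1*127^1*499^1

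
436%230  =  206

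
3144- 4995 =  - 1851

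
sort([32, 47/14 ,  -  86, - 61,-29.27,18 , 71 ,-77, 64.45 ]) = [- 86, - 77,-61, - 29.27, 47/14,18,32,64.45, 71]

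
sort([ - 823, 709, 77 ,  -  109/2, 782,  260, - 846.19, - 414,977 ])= [ - 846.19, - 823,-414,  -  109/2, 77,260,  709, 782, 977 ] 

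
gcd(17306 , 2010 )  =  2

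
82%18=10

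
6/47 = 6/47= 0.13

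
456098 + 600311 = 1056409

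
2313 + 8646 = 10959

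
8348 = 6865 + 1483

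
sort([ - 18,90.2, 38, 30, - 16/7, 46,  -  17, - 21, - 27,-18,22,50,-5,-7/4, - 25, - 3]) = [-27, - 25, - 21, - 18, - 18, - 17, - 5, - 3, - 16/7, - 7/4, 22,30,38,  46, 50, 90.2]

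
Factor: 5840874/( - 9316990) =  - 2920437/4658495 = - 3^2*5^( - 1)*13^1 * 73^( - 1)*109^1*229^1*12763^(-1)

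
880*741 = 652080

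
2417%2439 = 2417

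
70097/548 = 70097/548  =  127.91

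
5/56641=5/56641 =0.00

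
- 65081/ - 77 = 65081/77 = 845.21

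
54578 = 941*58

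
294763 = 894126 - 599363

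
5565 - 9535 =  - 3970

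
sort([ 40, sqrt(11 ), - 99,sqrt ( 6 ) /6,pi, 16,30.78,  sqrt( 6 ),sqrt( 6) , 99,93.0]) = [ - 99,sqrt(6) /6,sqrt( 6), sqrt(6), pi, sqrt (11) , 16, 30.78 , 40, 93.0,  99]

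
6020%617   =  467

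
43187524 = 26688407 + 16499117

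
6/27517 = 6/27517=   0.00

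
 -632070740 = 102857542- 734928282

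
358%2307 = 358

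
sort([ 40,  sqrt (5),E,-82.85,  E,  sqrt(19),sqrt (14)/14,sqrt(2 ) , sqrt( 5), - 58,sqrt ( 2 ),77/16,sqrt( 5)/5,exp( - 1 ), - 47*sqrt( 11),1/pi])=[- 47*sqrt( 11),  -  82.85 , - 58, sqrt( 14)/14, 1/pi, exp( - 1) , sqrt( 5)/5,sqrt(2), sqrt( 2), sqrt(5),sqrt( 5), E, E,sqrt( 19),77/16 , 40]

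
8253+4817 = 13070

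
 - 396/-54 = 7 + 1/3 = 7.33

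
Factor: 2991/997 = 3^1 = 3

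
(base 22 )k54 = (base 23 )IBJ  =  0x2642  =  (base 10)9794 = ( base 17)1GF2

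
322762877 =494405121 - 171642244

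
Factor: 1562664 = 2^3*  3^1*65111^1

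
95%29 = 8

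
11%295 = 11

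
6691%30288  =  6691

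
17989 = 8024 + 9965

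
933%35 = 23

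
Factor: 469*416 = 195104 = 2^5*7^1*13^1* 67^1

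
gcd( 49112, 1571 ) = 1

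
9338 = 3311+6027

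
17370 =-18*(-965 ) 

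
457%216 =25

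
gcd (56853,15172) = 1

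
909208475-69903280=839305195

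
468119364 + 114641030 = 582760394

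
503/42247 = 503/42247 = 0.01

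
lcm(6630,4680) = 79560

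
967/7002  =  967/7002 = 0.14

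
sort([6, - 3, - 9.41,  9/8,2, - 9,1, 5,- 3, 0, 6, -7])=[ - 9.41, - 9,  -  7,- 3, - 3,0,1,9/8, 2, 5, 6,  6 ] 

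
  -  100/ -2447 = 100/2447 = 0.04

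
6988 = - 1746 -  - 8734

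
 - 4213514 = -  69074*61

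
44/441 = 44/441 = 0.10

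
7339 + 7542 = 14881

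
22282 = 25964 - 3682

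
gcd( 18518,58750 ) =94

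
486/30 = 81/5 = 16.20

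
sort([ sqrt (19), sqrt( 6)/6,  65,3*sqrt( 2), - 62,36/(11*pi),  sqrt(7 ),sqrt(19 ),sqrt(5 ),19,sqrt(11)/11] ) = [-62,sqrt(11)/11,sqrt(6) /6, 36/(11*pi),sqrt(5 ),sqrt (7), 3*sqrt ( 2 ),sqrt(19 ), sqrt( 19 ),19,65]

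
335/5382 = 335/5382 = 0.06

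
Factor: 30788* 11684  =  2^4* 23^1 * 43^1*127^1* 179^1 =359726992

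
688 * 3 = 2064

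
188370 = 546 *345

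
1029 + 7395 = 8424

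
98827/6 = 98827/6=16471.17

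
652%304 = 44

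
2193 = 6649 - 4456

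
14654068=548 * 26741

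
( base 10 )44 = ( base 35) 19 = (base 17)2a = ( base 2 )101100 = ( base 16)2C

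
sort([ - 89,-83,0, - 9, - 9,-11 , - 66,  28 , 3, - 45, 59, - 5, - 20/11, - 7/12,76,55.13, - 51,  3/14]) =[ - 89,-83 , - 66,-51, - 45 , - 11,-9,-9, - 5, - 20/11, - 7/12,0, 3/14 , 3, 28,55.13, 59, 76]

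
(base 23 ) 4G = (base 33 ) 39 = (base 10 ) 108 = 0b1101100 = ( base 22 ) 4k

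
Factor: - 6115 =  - 5^1*1223^1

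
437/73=437/73=5.99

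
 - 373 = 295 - 668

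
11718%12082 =11718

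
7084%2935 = 1214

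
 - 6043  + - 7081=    - 13124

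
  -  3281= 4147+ - 7428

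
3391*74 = 250934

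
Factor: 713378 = 2^1*103^1*3463^1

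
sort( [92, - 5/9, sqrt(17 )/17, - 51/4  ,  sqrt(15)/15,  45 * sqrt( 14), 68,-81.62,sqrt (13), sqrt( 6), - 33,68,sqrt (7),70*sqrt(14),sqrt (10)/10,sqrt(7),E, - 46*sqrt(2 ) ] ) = [ - 81.62 ,-46 * sqrt(2 ), - 33, - 51/4,-5/9,sqrt( 17 ) /17,sqrt(15)/15 , sqrt(10)/10,sqrt ( 6),sqrt ( 7 ),sqrt(7 ), E,sqrt(13 ),68,68,  92, 45 * sqrt( 14) , 70*sqrt(14) ] 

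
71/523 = 71/523 = 0.14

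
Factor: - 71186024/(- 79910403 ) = 2^3*3^( - 1)*7^2*13^1*61^1*229^1*26636801^(-1 ) 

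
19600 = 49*400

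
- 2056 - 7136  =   - 9192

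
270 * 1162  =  313740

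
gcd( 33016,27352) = 8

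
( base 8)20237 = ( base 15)271b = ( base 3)102110022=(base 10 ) 8351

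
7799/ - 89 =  - 88 + 33/89 = -  87.63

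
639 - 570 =69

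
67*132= 8844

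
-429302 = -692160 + 262858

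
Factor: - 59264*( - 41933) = 2485117312 = 2^7*19^1*463^1 *2207^1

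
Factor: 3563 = 7^1 * 509^1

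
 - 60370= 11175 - 71545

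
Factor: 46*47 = 2162= 2^1*23^1*47^1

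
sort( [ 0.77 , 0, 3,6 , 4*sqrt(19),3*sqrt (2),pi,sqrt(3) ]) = [ 0,0.77 , sqrt( 3 ),3, pi, 3*sqrt( 2) , 6,  4*sqrt( 19 )]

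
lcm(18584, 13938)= 55752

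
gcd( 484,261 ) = 1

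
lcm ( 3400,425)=3400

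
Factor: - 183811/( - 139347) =3^ (-3)* 13^( - 1)  *463^1 = 463/351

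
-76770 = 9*( - 8530)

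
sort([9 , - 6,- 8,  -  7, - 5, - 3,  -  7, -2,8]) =[ - 8,-7,- 7, - 6, -5, - 3, - 2,8, 9]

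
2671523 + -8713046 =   -  6041523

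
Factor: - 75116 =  - 2^2 * 89^1*211^1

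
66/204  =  11/34 = 0.32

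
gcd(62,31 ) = 31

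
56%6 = 2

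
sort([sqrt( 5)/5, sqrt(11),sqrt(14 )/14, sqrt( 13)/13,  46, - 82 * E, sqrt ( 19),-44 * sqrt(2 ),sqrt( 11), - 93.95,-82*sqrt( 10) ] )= [  -  82*sqrt(10), - 82 * E, - 93.95, - 44 * sqrt( 2), sqrt( 14)/14, sqrt ( 13 ) /13, sqrt(5)/5, sqrt( 11) , sqrt( 11), sqrt( 19 ), 46 ]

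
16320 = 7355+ 8965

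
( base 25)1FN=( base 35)T8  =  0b1111111111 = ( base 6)4423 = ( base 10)1023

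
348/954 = 58/159=0.36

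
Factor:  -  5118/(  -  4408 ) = 2^(  -  2 )*3^1 * 19^( - 1)*29^(-1) * 853^1 = 2559/2204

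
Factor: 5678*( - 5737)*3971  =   - 2^1*11^1 *17^1*19^2  *  167^1*5737^1 = - 129354078106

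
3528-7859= -4331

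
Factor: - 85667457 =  - 3^1*223^1*128053^1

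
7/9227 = 7/9227 = 0.00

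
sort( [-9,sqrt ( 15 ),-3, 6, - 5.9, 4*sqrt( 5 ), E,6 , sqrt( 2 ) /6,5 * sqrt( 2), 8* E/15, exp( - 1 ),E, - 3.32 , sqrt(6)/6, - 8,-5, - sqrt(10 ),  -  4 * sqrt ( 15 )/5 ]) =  [ - 9, - 8, - 5.9, - 5,-3.32, -sqrt( 10) , - 4 * sqrt(15)/5,  -  3,sqrt(2)/6,exp(-1 ), sqrt( 6 )/6,8* E/15,E, E, sqrt( 15),6,6, 5 *sqrt(2), 4*sqrt(5)]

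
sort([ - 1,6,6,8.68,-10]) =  [-10 ,-1,6,6,8.68 ]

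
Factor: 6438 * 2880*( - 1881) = -2^7*3^5*5^1 * 11^1*19^1  *  29^1 * 37^1 = - 34876448640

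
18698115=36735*509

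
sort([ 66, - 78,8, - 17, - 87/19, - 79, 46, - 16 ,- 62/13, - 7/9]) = [ - 79,-78, - 17, - 16, - 62/13, - 87/19, - 7/9,8,46, 66 ] 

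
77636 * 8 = 621088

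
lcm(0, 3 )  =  0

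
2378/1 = 2378 = 2378.00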